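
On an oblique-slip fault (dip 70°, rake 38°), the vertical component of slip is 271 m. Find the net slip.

dip-slip = throw / sin(dip) = 271 / sin(70°) = 288.4 m
net slip = dip-slip / sin(rake) = 288.4 / sin(38°) = 468 m

468 m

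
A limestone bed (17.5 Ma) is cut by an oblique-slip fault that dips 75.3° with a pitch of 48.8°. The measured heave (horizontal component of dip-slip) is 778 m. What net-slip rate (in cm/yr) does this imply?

0.0233 cm/yr

dip-slip = heave / cos(dip) = 778 / cos(75.3°) = 3066 m
net slip = dip-slip / sin(rake) = 3066 / sin(48.8°) = 4075 m
rate = 4075 m / 17.5 Ma = 0.000233 m/yr = 0.0233 cm/yr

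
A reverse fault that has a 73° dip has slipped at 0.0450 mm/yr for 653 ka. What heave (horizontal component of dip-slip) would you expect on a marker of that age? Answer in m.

dip-slip = rate × time = 0.0450 mm/yr × 653 ka = 29.38 m
heave = dip-slip × cos(dip) = 29.38 × cos(73°) = 8.59 m

8.59 m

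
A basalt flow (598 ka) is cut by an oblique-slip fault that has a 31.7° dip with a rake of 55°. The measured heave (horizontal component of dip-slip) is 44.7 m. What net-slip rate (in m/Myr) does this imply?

107 m/Myr

dip-slip = heave / cos(dip) = 44.7 / cos(31.7°) = 52.54 m
net slip = dip-slip / sin(rake) = 52.54 / sin(55°) = 64.14 m
rate = 64.14 m / 598 ka = 0.000107 m/yr = 107 m/Myr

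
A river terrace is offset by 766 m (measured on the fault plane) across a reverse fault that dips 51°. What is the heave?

482 m

heave = dip-slip × cos(dip) = 766 m × cos(51°) = 482 m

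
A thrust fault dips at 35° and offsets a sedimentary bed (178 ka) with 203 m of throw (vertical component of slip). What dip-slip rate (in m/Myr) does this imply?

1990 m/Myr

dip-slip = throw / sin(dip) = 203 m / sin(35°) = 353.9 m
rate = 353.9 m / 178 ka = 0.00199 m/yr = 1990 m/Myr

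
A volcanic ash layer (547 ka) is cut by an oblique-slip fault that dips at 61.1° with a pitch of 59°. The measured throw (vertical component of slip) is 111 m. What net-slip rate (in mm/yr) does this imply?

0.270 mm/yr

dip-slip = throw / sin(dip) = 111 / sin(61.1°) = 126.8 m
net slip = dip-slip / sin(rake) = 126.8 / sin(59°) = 147.9 m
rate = 147.9 m / 547 ka = 0.000270 m/yr = 0.270 mm/yr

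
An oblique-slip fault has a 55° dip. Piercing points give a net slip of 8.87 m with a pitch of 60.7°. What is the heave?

dip-slip = net slip × sin(rake) = 8.87 m × sin(60.7°) = 7.735 m
heave = dip-slip × cos(dip) = 7.735 × cos(55°) = 4.44 m

4.44 m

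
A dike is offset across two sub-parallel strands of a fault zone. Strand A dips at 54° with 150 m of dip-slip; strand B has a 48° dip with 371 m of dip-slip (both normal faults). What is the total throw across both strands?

397 m

throw_A = 150 × sin(54°) = 121.4 m
throw_B = 371 × sin(48°) = 275.7 m
total = 121.4 + 275.7 = 397 m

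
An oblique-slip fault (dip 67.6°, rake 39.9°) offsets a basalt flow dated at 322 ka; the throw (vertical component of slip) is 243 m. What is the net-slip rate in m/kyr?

1.27 m/kyr

dip-slip = throw / sin(dip) = 243 / sin(67.6°) = 262.8 m
net slip = dip-slip / sin(rake) = 262.8 / sin(39.9°) = 409.7 m
rate = 409.7 m / 322 ka = 0.00127 m/yr = 1.27 m/kyr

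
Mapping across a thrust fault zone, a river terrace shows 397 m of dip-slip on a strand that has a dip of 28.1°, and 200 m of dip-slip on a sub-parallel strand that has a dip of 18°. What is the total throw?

249 m

throw_A = 397 × sin(28.1°) = 187 m
throw_B = 200 × sin(18°) = 61.80 m
total = 187 + 61.80 = 249 m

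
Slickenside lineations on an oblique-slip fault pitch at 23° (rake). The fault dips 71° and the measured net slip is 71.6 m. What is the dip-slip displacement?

dip-slip = net slip × sin(rake) = 71.6 m × sin(23°) = 28 m

28 m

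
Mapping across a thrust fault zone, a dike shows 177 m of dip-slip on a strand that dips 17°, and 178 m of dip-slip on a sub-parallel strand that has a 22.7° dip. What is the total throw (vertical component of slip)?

throw_A = 177 × sin(17°) = 51.75 m
throw_B = 178 × sin(22.7°) = 68.69 m
total = 51.75 + 68.69 = 120 m

120 m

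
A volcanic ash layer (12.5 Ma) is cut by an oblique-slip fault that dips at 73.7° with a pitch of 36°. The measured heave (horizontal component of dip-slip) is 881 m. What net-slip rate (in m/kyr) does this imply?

dip-slip = heave / cos(dip) = 881 / cos(73.7°) = 3139 m
net slip = dip-slip / sin(rake) = 3139 / sin(36°) = 5340 m
rate = 5340 m / 12.5 Ma = 0.000427 m/yr = 0.427 m/kyr

0.427 m/kyr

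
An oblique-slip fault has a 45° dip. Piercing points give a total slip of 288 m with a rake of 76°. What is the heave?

dip-slip = net slip × sin(rake) = 288 m × sin(76°) = 279.4 m
heave = dip-slip × cos(dip) = 279.4 × cos(45°) = 198 m

198 m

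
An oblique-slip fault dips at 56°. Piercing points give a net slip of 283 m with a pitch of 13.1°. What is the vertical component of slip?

dip-slip = net slip × sin(rake) = 283 m × sin(13.1°) = 64.14 m
throw = dip-slip × sin(dip) = 64.14 × sin(56°) = 53.2 m

53.2 m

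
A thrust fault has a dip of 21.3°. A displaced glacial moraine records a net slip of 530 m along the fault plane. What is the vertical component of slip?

throw = dip-slip × sin(dip) = 530 m × sin(21.3°) = 193 m

193 m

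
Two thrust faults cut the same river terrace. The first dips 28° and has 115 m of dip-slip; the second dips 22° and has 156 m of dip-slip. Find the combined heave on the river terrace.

246 m

heave_A = 115 × cos(28°) = 101.5 m
heave_B = 156 × cos(22°) = 144.6 m
total = 101.5 + 144.6 = 246 m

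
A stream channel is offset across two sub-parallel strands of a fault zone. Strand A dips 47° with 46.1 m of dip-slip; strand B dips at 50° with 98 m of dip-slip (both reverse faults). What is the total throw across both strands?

throw_A = 46.1 × sin(47°) = 33.72 m
throw_B = 98 × sin(50°) = 75.07 m
total = 33.72 + 75.07 = 109 m

109 m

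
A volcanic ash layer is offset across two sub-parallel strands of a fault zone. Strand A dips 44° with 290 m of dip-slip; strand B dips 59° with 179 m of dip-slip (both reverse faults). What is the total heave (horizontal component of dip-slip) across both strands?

301 m

heave_A = 290 × cos(44°) = 208.6 m
heave_B = 179 × cos(59°) = 92.19 m
total = 208.6 + 92.19 = 301 m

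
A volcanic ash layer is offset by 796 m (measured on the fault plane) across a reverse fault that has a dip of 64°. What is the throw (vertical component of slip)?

throw = dip-slip × sin(dip) = 796 m × sin(64°) = 715 m

715 m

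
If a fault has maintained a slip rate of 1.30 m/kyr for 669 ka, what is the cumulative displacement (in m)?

870 m

slip = rate × time = 1.30 m/kyr × 669 ka = 870 m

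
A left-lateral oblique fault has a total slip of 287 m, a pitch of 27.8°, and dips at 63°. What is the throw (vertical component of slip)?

119 m

dip-slip = net slip × sin(rake) = 287 m × sin(27.8°) = 133.9 m
throw = dip-slip × sin(dip) = 133.9 × sin(63°) = 119 m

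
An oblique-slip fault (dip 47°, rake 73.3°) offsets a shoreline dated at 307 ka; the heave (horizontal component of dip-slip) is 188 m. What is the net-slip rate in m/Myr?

937 m/Myr

dip-slip = heave / cos(dip) = 188 / cos(47°) = 275.7 m
net slip = dip-slip / sin(rake) = 275.7 / sin(73.3°) = 287.8 m
rate = 287.8 m / 307 ka = 0.000937 m/yr = 937 m/Myr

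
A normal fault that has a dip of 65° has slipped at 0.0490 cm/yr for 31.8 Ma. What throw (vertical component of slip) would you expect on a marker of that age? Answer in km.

14.1 km

dip-slip = rate × time = 0.0490 cm/yr × 31.8 Ma = 15580 m
throw = dip-slip × sin(dip) = 15580 × sin(65°) = 14100 m = 14.1 km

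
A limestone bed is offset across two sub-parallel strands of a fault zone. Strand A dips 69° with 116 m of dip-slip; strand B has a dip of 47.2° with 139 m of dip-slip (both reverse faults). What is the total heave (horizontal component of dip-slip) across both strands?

heave_A = 116 × cos(69°) = 41.57 m
heave_B = 139 × cos(47.2°) = 94.44 m
total = 41.57 + 94.44 = 136 m

136 m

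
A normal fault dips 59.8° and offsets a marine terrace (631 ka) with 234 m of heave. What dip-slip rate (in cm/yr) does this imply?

0.0737 cm/yr

dip-slip = heave / cos(dip) = 234 m / cos(59.8°) = 465.2 m
rate = 465.2 m / 631 ka = 0.000737 m/yr = 0.0737 cm/yr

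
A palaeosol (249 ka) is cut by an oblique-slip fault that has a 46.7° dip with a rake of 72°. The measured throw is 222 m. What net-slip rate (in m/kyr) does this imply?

dip-slip = throw / sin(dip) = 222 / sin(46.7°) = 305 m
net slip = dip-slip / sin(rake) = 305 / sin(72°) = 320.7 m
rate = 320.7 m / 249 ka = 0.00129 m/yr = 1.29 m/kyr

1.29 m/kyr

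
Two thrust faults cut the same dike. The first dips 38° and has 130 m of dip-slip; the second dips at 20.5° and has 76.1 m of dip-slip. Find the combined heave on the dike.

heave_A = 130 × cos(38°) = 102.4 m
heave_B = 76.1 × cos(20.5°) = 71.28 m
total = 102.4 + 71.28 = 174 m

174 m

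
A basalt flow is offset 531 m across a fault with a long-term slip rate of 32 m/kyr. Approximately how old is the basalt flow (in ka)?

age = offset / rate = 531 m / (32 m/kyr) = 16600 yr = 16.6 ka

16.6 ka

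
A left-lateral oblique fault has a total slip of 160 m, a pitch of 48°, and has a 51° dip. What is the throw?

dip-slip = net slip × sin(rake) = 160 m × sin(48°) = 118.9 m
throw = dip-slip × sin(dip) = 118.9 × sin(51°) = 92.4 m

92.4 m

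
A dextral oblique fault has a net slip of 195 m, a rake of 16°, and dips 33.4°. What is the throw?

29.6 m

dip-slip = net slip × sin(rake) = 195 m × sin(16°) = 53.75 m
throw = dip-slip × sin(dip) = 53.75 × sin(33.4°) = 29.6 m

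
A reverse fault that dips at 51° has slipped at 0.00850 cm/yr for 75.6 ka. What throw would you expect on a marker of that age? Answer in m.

dip-slip = rate × time = 0.00850 cm/yr × 75.6 ka = 6.426 m
throw = dip-slip × sin(dip) = 6.426 × sin(51°) = 4.99 m

4.99 m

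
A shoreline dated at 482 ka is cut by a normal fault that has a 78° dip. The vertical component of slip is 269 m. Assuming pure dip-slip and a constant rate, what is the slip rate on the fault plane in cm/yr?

0.0571 cm/yr

dip-slip = throw / sin(dip) = 269 m / sin(78°) = 275 m
rate = 275 m / 482 ka = 0.000571 m/yr = 0.0571 cm/yr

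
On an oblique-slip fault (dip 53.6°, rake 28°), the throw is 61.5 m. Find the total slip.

dip-slip = throw / sin(dip) = 61.5 / sin(53.6°) = 76.41 m
net slip = dip-slip / sin(rake) = 76.41 / sin(28°) = 163 m

163 m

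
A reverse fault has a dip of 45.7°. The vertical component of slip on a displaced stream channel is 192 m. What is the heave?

187 m

heave = throw / tan(dip) = 192 / tan(45.7°) = 187 m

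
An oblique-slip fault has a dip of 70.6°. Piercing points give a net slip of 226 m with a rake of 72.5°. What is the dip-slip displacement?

216 m

dip-slip = net slip × sin(rake) = 226 m × sin(72.5°) = 216 m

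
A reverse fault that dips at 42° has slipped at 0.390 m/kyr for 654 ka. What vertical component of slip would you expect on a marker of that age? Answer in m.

dip-slip = rate × time = 0.390 m/kyr × 654 ka = 255.1 m
throw = dip-slip × sin(dip) = 255.1 × sin(42°) = 171 m

171 m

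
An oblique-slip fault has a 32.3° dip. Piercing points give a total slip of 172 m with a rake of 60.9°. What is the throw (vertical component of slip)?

dip-slip = net slip × sin(rake) = 172 m × sin(60.9°) = 150.3 m
throw = dip-slip × sin(dip) = 150.3 × sin(32.3°) = 80.3 m

80.3 m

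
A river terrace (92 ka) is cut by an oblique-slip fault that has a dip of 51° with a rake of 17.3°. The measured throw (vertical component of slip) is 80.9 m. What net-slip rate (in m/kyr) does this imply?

dip-slip = throw / sin(dip) = 80.9 / sin(51°) = 104.1 m
net slip = dip-slip / sin(rake) = 104.1 / sin(17.3°) = 350.1 m
rate = 350.1 m / 92 ka = 0.00380 m/yr = 3.80 m/kyr

3.80 m/kyr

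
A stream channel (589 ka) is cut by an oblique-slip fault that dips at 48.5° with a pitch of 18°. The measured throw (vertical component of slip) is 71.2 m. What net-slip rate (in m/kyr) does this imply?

0.522 m/kyr

dip-slip = throw / sin(dip) = 71.2 / sin(48.5°) = 95.07 m
net slip = dip-slip / sin(rake) = 95.07 / sin(18°) = 307.6 m
rate = 307.6 m / 589 ka = 0.000522 m/yr = 0.522 m/kyr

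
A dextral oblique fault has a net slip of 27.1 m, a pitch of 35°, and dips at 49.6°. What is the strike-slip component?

22.2 m

strike-slip = net slip × cos(rake) = 27.1 m × cos(35°) = 22.2 m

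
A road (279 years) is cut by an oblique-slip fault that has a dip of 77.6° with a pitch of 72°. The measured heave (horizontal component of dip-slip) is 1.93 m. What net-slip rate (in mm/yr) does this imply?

33.9 mm/yr

dip-slip = heave / cos(dip) = 1.93 / cos(77.6°) = 8.988 m
net slip = dip-slip / sin(rake) = 8.988 / sin(72°) = 9.450 m
rate = 9.450 m / 279 years = 0.0339 m/yr = 33.9 mm/yr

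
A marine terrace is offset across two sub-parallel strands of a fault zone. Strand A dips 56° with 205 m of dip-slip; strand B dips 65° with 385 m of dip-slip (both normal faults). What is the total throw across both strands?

519 m

throw_A = 205 × sin(56°) = 170 m
throw_B = 385 × sin(65°) = 348.9 m
total = 170 + 348.9 = 519 m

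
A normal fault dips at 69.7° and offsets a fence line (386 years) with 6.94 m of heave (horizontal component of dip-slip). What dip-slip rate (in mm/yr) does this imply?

51.8 mm/yr

dip-slip = heave / cos(dip) = 6.94 m / cos(69.7°) = 20 m
rate = 20 m / 386 years = 0.0518 m/yr = 51.8 mm/yr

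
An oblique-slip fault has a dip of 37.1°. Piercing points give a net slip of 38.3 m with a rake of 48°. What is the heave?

22.7 m

dip-slip = net slip × sin(rake) = 38.3 m × sin(48°) = 28.46 m
heave = dip-slip × cos(dip) = 28.46 × cos(37.1°) = 22.7 m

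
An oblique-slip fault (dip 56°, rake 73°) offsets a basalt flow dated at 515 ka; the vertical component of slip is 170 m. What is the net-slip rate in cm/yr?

dip-slip = throw / sin(dip) = 170 / sin(56°) = 205.1 m
net slip = dip-slip / sin(rake) = 205.1 / sin(73°) = 214.4 m
rate = 214.4 m / 515 ka = 0.000416 m/yr = 0.0416 cm/yr

0.0416 cm/yr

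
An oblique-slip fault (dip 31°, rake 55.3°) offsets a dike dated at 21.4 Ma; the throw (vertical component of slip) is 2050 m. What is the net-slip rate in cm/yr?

dip-slip = throw / sin(dip) = 2050 / sin(31°) = 3980 m
net slip = dip-slip / sin(rake) = 3980 / sin(55.3°) = 4841 m
rate = 4841 m / 21.4 Ma = 0.000226 m/yr = 0.0226 cm/yr

0.0226 cm/yr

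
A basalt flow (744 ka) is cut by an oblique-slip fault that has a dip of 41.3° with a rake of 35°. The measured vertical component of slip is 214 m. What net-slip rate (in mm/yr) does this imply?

dip-slip = throw / sin(dip) = 214 / sin(41.3°) = 324.2 m
net slip = dip-slip / sin(rake) = 324.2 / sin(35°) = 565.3 m
rate = 565.3 m / 744 ka = 0.000760 m/yr = 0.760 mm/yr

0.760 mm/yr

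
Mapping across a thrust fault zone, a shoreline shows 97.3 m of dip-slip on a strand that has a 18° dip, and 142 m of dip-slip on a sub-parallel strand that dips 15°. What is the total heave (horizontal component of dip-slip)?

230 m

heave_A = 97.3 × cos(18°) = 92.54 m
heave_B = 142 × cos(15°) = 137.2 m
total = 92.54 + 137.2 = 230 m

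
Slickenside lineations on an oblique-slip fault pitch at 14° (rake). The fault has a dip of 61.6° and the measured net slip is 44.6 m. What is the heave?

dip-slip = net slip × sin(rake) = 44.6 m × sin(14°) = 10.79 m
heave = dip-slip × cos(dip) = 10.79 × cos(61.6°) = 5.13 m

5.13 m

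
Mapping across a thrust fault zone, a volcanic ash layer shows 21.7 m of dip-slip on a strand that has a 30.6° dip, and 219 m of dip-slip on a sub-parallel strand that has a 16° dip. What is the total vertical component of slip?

71.4 m

throw_A = 21.7 × sin(30.6°) = 11.05 m
throw_B = 219 × sin(16°) = 60.36 m
total = 11.05 + 60.36 = 71.4 m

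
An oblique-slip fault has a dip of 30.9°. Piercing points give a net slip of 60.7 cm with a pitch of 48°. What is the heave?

dip-slip = net slip × sin(rake) = 60.7 cm × sin(48°) = 45.11 cm
heave = dip-slip × cos(dip) = 45.11 × cos(30.9°) = 38.7 cm

38.7 cm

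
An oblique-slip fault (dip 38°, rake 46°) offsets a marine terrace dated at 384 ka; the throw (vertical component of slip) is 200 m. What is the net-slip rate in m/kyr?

1.18 m/kyr

dip-slip = throw / sin(dip) = 200 / sin(38°) = 324.9 m
net slip = dip-slip / sin(rake) = 324.9 / sin(46°) = 451.6 m
rate = 451.6 m / 384 ka = 0.00118 m/yr = 1.18 m/kyr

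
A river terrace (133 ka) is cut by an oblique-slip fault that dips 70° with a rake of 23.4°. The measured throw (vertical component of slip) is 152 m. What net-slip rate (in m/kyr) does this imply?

dip-slip = throw / sin(dip) = 152 / sin(70°) = 161.8 m
net slip = dip-slip / sin(rake) = 161.8 / sin(23.4°) = 407.3 m
rate = 407.3 m / 133 ka = 0.00306 m/yr = 3.06 m/kyr

3.06 m/kyr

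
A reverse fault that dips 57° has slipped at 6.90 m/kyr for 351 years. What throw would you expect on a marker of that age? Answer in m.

dip-slip = rate × time = 6.90 m/kyr × 351 years = 2.422 m
throw = dip-slip × sin(dip) = 2.422 × sin(57°) = 2.03 m

2.03 m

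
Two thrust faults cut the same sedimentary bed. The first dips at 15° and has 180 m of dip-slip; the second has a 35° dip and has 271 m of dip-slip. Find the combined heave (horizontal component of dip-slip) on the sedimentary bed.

396 m

heave_A = 180 × cos(15°) = 173.9 m
heave_B = 271 × cos(35°) = 222 m
total = 173.9 + 222 = 396 m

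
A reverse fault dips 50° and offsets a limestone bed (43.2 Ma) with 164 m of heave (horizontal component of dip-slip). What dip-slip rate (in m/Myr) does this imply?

dip-slip = heave / cos(dip) = 164 m / cos(50°) = 255.1 m
rate = 255.1 m / 43.2 Ma = 0.00000591 m/yr = 5.91 m/Myr

5.91 m/Myr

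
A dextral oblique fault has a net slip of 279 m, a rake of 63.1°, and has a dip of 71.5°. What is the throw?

dip-slip = net slip × sin(rake) = 279 m × sin(63.1°) = 248.8 m
throw = dip-slip × sin(dip) = 248.8 × sin(71.5°) = 236 m

236 m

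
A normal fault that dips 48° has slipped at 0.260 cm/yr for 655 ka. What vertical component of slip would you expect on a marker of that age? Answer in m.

1270 m

dip-slip = rate × time = 0.260 cm/yr × 655 ka = 1703 m
throw = dip-slip × sin(dip) = 1703 × sin(48°) = 1270 m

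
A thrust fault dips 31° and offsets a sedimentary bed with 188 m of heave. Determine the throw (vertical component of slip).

113 m

throw = heave × tan(dip) = 188 × tan(31°) = 113 m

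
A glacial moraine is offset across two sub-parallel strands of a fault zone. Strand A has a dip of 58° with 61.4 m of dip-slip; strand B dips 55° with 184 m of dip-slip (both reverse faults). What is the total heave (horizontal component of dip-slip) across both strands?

138 m

heave_A = 61.4 × cos(58°) = 32.54 m
heave_B = 184 × cos(55°) = 105.5 m
total = 32.54 + 105.5 = 138 m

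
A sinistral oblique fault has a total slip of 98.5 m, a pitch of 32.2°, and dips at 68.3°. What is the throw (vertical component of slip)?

dip-slip = net slip × sin(rake) = 98.5 m × sin(32.2°) = 52.49 m
throw = dip-slip × sin(dip) = 52.49 × sin(68.3°) = 48.8 m

48.8 m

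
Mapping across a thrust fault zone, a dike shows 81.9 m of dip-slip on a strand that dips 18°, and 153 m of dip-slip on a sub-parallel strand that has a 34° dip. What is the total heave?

205 m

heave_A = 81.9 × cos(18°) = 77.89 m
heave_B = 153 × cos(34°) = 126.8 m
total = 77.89 + 126.8 = 205 m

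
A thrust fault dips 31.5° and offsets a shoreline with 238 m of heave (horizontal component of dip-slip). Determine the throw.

146 m

throw = heave × tan(dip) = 238 × tan(31.5°) = 146 m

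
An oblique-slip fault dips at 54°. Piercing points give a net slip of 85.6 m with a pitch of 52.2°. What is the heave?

39.8 m

dip-slip = net slip × sin(rake) = 85.6 m × sin(52.2°) = 67.64 m
heave = dip-slip × cos(dip) = 67.64 × cos(54°) = 39.8 m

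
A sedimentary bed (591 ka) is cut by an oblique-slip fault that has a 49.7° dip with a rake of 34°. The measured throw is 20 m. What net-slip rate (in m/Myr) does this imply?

79.3 m/Myr

dip-slip = throw / sin(dip) = 20 / sin(49.7°) = 26.22 m
net slip = dip-slip / sin(rake) = 26.22 / sin(34°) = 46.90 m
rate = 46.90 m / 591 ka = 0.0000793 m/yr = 79.3 m/Myr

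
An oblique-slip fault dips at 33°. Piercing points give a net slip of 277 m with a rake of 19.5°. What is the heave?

dip-slip = net slip × sin(rake) = 277 m × sin(19.5°) = 92.46 m
heave = dip-slip × cos(dip) = 92.46 × cos(33°) = 77.5 m

77.5 m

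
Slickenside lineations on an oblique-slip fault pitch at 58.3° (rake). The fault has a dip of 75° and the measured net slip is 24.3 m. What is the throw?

20 m

dip-slip = net slip × sin(rake) = 24.3 m × sin(58.3°) = 20.67 m
throw = dip-slip × sin(dip) = 20.67 × sin(75°) = 20 m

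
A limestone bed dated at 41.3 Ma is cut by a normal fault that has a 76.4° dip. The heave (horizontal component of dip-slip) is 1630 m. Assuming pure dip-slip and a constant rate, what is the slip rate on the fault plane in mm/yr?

0.168 mm/yr

dip-slip = heave / cos(dip) = 1630 m / cos(76.4°) = 6932 m
rate = 6932 m / 41.3 Ma = 0.000168 m/yr = 0.168 mm/yr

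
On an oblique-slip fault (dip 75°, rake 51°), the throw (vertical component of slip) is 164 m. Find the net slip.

218 m

dip-slip = throw / sin(dip) = 164 / sin(75°) = 169.8 m
net slip = dip-slip / sin(rake) = 169.8 / sin(51°) = 218 m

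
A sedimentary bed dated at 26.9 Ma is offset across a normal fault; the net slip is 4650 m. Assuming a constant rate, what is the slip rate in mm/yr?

rate = 4650 m / 26.9 Ma = 0.000173 m/yr = 0.173 mm/yr

0.173 mm/yr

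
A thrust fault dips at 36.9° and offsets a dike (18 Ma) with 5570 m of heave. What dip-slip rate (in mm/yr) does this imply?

0.387 mm/yr

dip-slip = heave / cos(dip) = 5570 m / cos(36.9°) = 6965 m
rate = 6965 m / 18 Ma = 0.000387 m/yr = 0.387 mm/yr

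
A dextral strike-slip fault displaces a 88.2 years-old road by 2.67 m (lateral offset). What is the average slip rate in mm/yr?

30.3 mm/yr

rate = 2.67 m / 88.2 years = 0.0303 m/yr = 30.3 mm/yr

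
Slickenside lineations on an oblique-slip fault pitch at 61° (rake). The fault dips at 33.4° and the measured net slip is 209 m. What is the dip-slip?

dip-slip = net slip × sin(rake) = 209 m × sin(61°) = 183 m

183 m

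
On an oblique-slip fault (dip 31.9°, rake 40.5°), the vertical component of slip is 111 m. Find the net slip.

dip-slip = throw / sin(dip) = 111 / sin(31.9°) = 210.1 m
net slip = dip-slip / sin(rake) = 210.1 / sin(40.5°) = 323 m

323 m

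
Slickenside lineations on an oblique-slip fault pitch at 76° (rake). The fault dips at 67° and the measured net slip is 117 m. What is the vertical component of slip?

dip-slip = net slip × sin(rake) = 117 m × sin(76°) = 113.5 m
throw = dip-slip × sin(dip) = 113.5 × sin(67°) = 104 m

104 m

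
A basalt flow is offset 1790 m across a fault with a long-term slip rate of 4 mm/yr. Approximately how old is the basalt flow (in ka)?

age = offset / rate = 1790 m / (4 mm/yr) = 448000 yr = 448 ka

448 ka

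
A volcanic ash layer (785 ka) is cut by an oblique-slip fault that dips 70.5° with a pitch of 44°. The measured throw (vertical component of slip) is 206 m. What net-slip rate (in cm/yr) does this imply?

dip-slip = throw / sin(dip) = 206 / sin(70.5°) = 218.5 m
net slip = dip-slip / sin(rake) = 218.5 / sin(44°) = 314.6 m
rate = 314.6 m / 785 ka = 0.000401 m/yr = 0.0401 cm/yr

0.0401 cm/yr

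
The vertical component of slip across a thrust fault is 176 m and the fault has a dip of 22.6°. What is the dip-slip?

458 m

dip-slip = throw / sin(dip) = 176 / sin(22.6°) = 458 m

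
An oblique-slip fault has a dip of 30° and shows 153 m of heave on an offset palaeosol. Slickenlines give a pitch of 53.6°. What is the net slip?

dip-slip = heave / cos(dip) = 153 / cos(30°) = 176.7 m
net slip = dip-slip / sin(rake) = 176.7 / sin(53.6°) = 219 m

219 m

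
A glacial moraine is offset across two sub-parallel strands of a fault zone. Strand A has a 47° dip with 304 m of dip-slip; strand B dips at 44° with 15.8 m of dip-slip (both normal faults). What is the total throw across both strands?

233 m

throw_A = 304 × sin(47°) = 222.3 m
throw_B = 15.8 × sin(44°) = 10.98 m
total = 222.3 + 10.98 = 233 m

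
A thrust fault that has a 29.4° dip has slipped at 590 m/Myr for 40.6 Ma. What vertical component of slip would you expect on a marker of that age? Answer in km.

11.8 km

dip-slip = rate × time = 590 m/Myr × 40.6 Ma = 23950 m
throw = dip-slip × sin(dip) = 23950 × sin(29.4°) = 11800 m = 11.8 km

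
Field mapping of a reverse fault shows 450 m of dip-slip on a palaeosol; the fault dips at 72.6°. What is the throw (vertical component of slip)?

429 m

throw = dip-slip × sin(dip) = 450 m × sin(72.6°) = 429 m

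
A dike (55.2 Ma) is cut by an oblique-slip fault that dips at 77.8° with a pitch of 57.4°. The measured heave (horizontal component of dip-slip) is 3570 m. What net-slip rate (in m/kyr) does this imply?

dip-slip = heave / cos(dip) = 3570 / cos(77.8°) = 16890 m
net slip = dip-slip / sin(rake) = 16890 / sin(57.4°) = 20050 m
rate = 20050 m / 55.2 Ma = 0.000363 m/yr = 0.363 m/kyr

0.363 m/kyr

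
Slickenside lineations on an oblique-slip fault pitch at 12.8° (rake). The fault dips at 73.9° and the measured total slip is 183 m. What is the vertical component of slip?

dip-slip = net slip × sin(rake) = 183 m × sin(12.8°) = 40.54 m
throw = dip-slip × sin(dip) = 40.54 × sin(73.9°) = 39 m

39 m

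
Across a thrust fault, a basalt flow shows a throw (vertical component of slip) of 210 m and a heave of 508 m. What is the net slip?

net slip = √(throw² + heave²) = √(210² + 508²) = 550 m

550 m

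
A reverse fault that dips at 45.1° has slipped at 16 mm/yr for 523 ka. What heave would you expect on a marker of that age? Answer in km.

dip-slip = rate × time = 16 mm/yr × 523 ka = 8368 m
heave = dip-slip × cos(dip) = 8368 × cos(45.1°) = 5910 m = 5.91 km

5.91 km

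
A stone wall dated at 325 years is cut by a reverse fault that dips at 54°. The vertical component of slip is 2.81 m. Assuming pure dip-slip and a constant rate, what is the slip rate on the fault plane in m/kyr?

10.7 m/kyr

dip-slip = throw / sin(dip) = 2.81 m / sin(54°) = 3.473 m
rate = 3.473 m / 325 years = 0.0107 m/yr = 10.7 m/kyr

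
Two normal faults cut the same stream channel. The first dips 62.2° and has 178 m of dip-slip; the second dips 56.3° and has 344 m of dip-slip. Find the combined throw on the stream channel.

throw_A = 178 × sin(62.2°) = 157.5 m
throw_B = 344 × sin(56.3°) = 286.2 m
total = 157.5 + 286.2 = 444 m

444 m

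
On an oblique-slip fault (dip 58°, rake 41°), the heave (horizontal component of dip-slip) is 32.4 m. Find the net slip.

dip-slip = heave / cos(dip) = 32.4 / cos(58°) = 61.14 m
net slip = dip-slip / sin(rake) = 61.14 / sin(41°) = 93.2 m

93.2 m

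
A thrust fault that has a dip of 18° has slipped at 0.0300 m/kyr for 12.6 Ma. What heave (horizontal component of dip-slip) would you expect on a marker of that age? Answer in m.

dip-slip = rate × time = 0.0300 m/kyr × 12.6 Ma = 378 m
heave = dip-slip × cos(dip) = 378 × cos(18°) = 359 m

359 m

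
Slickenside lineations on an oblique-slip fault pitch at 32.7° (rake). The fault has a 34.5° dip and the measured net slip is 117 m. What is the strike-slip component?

strike-slip = net slip × cos(rake) = 117 m × cos(32.7°) = 98.5 m

98.5 m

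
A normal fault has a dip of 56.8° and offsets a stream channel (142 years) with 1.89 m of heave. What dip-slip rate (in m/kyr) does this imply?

24.3 m/kyr

dip-slip = heave / cos(dip) = 1.89 m / cos(56.8°) = 3.452 m
rate = 3.452 m / 142 years = 0.0243 m/yr = 24.3 m/kyr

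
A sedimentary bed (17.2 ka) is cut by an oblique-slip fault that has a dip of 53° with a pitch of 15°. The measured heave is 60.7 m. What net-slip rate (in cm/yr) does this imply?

2.27 cm/yr

dip-slip = heave / cos(dip) = 60.7 / cos(53°) = 100.9 m
net slip = dip-slip / sin(rake) = 100.9 / sin(15°) = 389.7 m
rate = 389.7 m / 17.2 ka = 0.0227 m/yr = 2.27 cm/yr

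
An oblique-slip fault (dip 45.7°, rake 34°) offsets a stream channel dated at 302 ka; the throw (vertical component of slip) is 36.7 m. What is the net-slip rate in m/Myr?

dip-slip = throw / sin(dip) = 36.7 / sin(45.7°) = 51.28 m
net slip = dip-slip / sin(rake) = 51.28 / sin(34°) = 91.70 m
rate = 91.70 m / 302 ka = 0.000304 m/yr = 304 m/Myr

304 m/Myr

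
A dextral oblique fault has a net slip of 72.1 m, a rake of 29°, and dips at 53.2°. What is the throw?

28 m

dip-slip = net slip × sin(rake) = 72.1 m × sin(29°) = 34.95 m
throw = dip-slip × sin(dip) = 34.95 × sin(53.2°) = 28 m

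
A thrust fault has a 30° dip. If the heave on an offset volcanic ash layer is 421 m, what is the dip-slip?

dip-slip = heave / cos(dip) = 421 / cos(30°) = 486 m

486 m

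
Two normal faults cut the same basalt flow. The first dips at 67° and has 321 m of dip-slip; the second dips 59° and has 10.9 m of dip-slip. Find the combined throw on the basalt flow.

305 m

throw_A = 321 × sin(67°) = 295.5 m
throw_B = 10.9 × sin(59°) = 9.343 m
total = 295.5 + 9.343 = 305 m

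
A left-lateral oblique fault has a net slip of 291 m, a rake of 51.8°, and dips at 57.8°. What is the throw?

dip-slip = net slip × sin(rake) = 291 m × sin(51.8°) = 228.7 m
throw = dip-slip × sin(dip) = 228.7 × sin(57.8°) = 194 m

194 m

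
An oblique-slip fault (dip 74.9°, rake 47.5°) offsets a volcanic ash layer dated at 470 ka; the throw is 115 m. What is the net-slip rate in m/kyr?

dip-slip = throw / sin(dip) = 115 / sin(74.9°) = 119.1 m
net slip = dip-slip / sin(rake) = 119.1 / sin(47.5°) = 161.6 m
rate = 161.6 m / 470 ka = 0.000344 m/yr = 0.344 m/kyr

0.344 m/kyr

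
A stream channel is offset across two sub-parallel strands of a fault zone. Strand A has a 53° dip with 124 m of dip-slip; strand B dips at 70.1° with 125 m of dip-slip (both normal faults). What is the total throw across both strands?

throw_A = 124 × sin(53°) = 99.03 m
throw_B = 125 × sin(70.1°) = 117.5 m
total = 99.03 + 117.5 = 217 m

217 m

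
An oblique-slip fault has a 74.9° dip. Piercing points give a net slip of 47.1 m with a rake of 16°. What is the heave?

dip-slip = net slip × sin(rake) = 47.1 m × sin(16°) = 12.98 m
heave = dip-slip × cos(dip) = 12.98 × cos(74.9°) = 3.38 m

3.38 m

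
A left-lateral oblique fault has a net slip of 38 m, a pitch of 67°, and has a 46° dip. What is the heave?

dip-slip = net slip × sin(rake) = 38 m × sin(67°) = 34.98 m
heave = dip-slip × cos(dip) = 34.98 × cos(46°) = 24.3 m

24.3 m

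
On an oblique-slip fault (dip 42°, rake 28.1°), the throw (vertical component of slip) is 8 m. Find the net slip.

dip-slip = throw / sin(dip) = 8 / sin(42°) = 11.96 m
net slip = dip-slip / sin(rake) = 11.96 / sin(28.1°) = 25.4 m

25.4 m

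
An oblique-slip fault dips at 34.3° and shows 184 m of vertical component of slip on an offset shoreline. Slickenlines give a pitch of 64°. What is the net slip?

dip-slip = throw / sin(dip) = 184 / sin(34.3°) = 326.5 m
net slip = dip-slip / sin(rake) = 326.5 / sin(64°) = 363 m

363 m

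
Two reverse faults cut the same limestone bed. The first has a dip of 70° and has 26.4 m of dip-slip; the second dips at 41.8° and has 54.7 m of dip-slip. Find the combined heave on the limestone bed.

49.8 m

heave_A = 26.4 × cos(70°) = 9.029 m
heave_B = 54.7 × cos(41.8°) = 40.78 m
total = 9.029 + 40.78 = 49.8 m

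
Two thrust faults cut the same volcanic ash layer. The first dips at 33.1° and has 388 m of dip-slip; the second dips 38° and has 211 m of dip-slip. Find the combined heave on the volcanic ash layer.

heave_A = 388 × cos(33.1°) = 325 m
heave_B = 211 × cos(38°) = 166.3 m
total = 325 + 166.3 = 491 m

491 m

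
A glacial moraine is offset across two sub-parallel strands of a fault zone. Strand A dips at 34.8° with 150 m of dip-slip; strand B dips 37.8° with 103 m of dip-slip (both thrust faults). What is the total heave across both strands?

205 m

heave_A = 150 × cos(34.8°) = 123.2 m
heave_B = 103 × cos(37.8°) = 81.39 m
total = 123.2 + 81.39 = 205 m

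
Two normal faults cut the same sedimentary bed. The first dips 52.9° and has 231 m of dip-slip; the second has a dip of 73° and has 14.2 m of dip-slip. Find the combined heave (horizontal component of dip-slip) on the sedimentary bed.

heave_A = 231 × cos(52.9°) = 139.3 m
heave_B = 14.2 × cos(73°) = 4.152 m
total = 139.3 + 4.152 = 143 m

143 m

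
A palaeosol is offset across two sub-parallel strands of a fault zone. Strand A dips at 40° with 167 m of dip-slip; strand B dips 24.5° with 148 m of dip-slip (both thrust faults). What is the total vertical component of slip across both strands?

169 m

throw_A = 167 × sin(40°) = 107.3 m
throw_B = 148 × sin(24.5°) = 61.37 m
total = 107.3 + 61.37 = 169 m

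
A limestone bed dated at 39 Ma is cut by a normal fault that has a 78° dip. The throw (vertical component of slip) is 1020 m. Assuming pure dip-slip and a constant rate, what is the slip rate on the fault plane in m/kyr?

0.0267 m/kyr

dip-slip = throw / sin(dip) = 1020 m / sin(78°) = 1043 m
rate = 1043 m / 39 Ma = 0.0000267 m/yr = 0.0267 m/kyr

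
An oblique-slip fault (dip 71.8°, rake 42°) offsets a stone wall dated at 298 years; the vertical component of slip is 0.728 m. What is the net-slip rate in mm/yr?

3.84 mm/yr

dip-slip = throw / sin(dip) = 0.728 / sin(71.8°) = 0.7663 m
net slip = dip-slip / sin(rake) = 0.7663 / sin(42°) = 1.145 m
rate = 1.145 m / 298 years = 0.00384 m/yr = 3.84 mm/yr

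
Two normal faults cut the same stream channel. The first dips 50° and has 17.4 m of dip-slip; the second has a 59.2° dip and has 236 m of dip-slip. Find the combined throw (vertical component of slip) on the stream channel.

216 m

throw_A = 17.4 × sin(50°) = 13.33 m
throw_B = 236 × sin(59.2°) = 202.7 m
total = 13.33 + 202.7 = 216 m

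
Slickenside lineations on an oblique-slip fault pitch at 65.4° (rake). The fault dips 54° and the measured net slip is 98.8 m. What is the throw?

72.7 m

dip-slip = net slip × sin(rake) = 98.8 m × sin(65.4°) = 89.83 m
throw = dip-slip × sin(dip) = 89.83 × sin(54°) = 72.7 m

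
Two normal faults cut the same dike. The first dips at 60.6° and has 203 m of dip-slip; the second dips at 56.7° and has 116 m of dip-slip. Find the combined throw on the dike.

throw_A = 203 × sin(60.6°) = 176.9 m
throw_B = 116 × sin(56.7°) = 96.95 m
total = 176.9 + 96.95 = 274 m

274 m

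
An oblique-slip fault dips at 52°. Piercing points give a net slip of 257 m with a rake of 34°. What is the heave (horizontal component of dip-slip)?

dip-slip = net slip × sin(rake) = 257 m × sin(34°) = 143.7 m
heave = dip-slip × cos(dip) = 143.7 × cos(52°) = 88.5 m

88.5 m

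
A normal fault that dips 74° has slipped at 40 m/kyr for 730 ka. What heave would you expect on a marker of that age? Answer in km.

dip-slip = rate × time = 40 m/kyr × 730 ka = 29200 m
heave = dip-slip × cos(dip) = 29200 × cos(74°) = 8050 m = 8.05 km

8.05 km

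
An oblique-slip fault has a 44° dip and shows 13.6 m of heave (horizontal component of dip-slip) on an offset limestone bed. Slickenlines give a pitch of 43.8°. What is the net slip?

dip-slip = heave / cos(dip) = 13.6 / cos(44°) = 18.91 m
net slip = dip-slip / sin(rake) = 18.91 / sin(43.8°) = 27.3 m

27.3 m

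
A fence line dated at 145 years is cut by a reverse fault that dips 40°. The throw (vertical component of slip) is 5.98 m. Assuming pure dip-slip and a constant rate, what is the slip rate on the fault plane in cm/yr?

dip-slip = throw / sin(dip) = 5.98 m / sin(40°) = 9.303 m
rate = 9.303 m / 145 years = 0.0642 m/yr = 6.42 cm/yr

6.42 cm/yr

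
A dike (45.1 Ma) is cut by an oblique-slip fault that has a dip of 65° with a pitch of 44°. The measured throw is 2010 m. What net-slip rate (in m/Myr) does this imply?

70.8 m/Myr

dip-slip = throw / sin(dip) = 2010 / sin(65°) = 2218 m
net slip = dip-slip / sin(rake) = 2218 / sin(44°) = 3193 m
rate = 3193 m / 45.1 Ma = 0.0000708 m/yr = 70.8 m/Myr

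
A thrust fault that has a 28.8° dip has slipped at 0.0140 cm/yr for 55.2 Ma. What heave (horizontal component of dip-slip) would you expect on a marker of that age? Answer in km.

dip-slip = rate × time = 0.0140 cm/yr × 55.2 Ma = 7728 m
heave = dip-slip × cos(dip) = 7728 × cos(28.8°) = 6770 m = 6.77 km

6.77 km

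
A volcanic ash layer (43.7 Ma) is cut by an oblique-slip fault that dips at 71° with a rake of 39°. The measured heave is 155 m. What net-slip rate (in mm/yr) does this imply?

dip-slip = heave / cos(dip) = 155 / cos(71°) = 476.1 m
net slip = dip-slip / sin(rake) = 476.1 / sin(39°) = 756.5 m
rate = 756.5 m / 43.7 Ma = 0.0000173 m/yr = 0.0173 mm/yr

0.0173 mm/yr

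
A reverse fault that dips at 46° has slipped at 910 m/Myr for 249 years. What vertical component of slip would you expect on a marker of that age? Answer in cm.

16.3 cm

dip-slip = rate × time = 910 m/Myr × 249 years = 0.2266 m
throw = dip-slip × sin(dip) = 0.2266 × sin(46°) = 0.163 m = 16.3 cm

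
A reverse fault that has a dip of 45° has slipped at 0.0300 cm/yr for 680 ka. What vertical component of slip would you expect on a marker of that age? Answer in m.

144 m

dip-slip = rate × time = 0.0300 cm/yr × 680 ka = 204 m
throw = dip-slip × sin(dip) = 204 × sin(45°) = 144 m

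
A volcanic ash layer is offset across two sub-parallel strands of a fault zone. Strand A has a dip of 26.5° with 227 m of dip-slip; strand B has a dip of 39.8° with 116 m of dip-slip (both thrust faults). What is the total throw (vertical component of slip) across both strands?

176 m

throw_A = 227 × sin(26.5°) = 101.3 m
throw_B = 116 × sin(39.8°) = 74.25 m
total = 101.3 + 74.25 = 176 m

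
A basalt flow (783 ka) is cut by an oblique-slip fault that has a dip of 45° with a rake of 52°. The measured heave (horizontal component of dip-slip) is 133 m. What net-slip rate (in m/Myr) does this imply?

305 m/Myr

dip-slip = heave / cos(dip) = 133 / cos(45°) = 188.1 m
net slip = dip-slip / sin(rake) = 188.1 / sin(52°) = 238.7 m
rate = 238.7 m / 783 ka = 0.000305 m/yr = 305 m/Myr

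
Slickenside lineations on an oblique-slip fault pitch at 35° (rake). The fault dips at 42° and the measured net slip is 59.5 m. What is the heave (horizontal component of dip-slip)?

dip-slip = net slip × sin(rake) = 59.5 m × sin(35°) = 34.13 m
heave = dip-slip × cos(dip) = 34.13 × cos(42°) = 25.4 m

25.4 m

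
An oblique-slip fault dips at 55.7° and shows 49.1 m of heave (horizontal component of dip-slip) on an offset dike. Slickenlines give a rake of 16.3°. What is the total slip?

310 m

dip-slip = heave / cos(dip) = 49.1 / cos(55.7°) = 87.13 m
net slip = dip-slip / sin(rake) = 87.13 / sin(16.3°) = 310 m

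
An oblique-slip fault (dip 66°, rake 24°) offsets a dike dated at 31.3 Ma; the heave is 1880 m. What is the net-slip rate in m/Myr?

dip-slip = heave / cos(dip) = 1880 / cos(66°) = 4622 m
net slip = dip-slip / sin(rake) = 4622 / sin(24°) = 11360 m
rate = 11360 m / 31.3 Ma = 0.000363 m/yr = 363 m/Myr

363 m/Myr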